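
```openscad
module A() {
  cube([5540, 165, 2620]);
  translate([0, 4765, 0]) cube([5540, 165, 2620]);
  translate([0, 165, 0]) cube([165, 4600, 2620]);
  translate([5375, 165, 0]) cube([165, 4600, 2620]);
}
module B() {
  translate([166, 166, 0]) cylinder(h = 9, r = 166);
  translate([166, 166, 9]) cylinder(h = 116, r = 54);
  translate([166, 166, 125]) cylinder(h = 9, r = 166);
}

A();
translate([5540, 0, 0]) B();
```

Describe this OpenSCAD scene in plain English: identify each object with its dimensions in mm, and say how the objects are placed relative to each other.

A is the wall frame of a small rectangular building: four walls, each 2620 mm tall and 165 mm thick, enclosing a footprint 5540 mm (x) by 4930 mm (y) outside-to-outside, with no floor or roof. The front and back walls (the −y and +y sides) span the full width; the two side walls fit between them.

B is a spool: two coaxial disc flanges of radius 166 mm and thickness 9 mm, joined by a core cylinder of radius 54 mm and height 116 mm. The lower flange rests on z = 0 and the three cylinders share a vertical axis.

The spool is against the house frame's +x side, with their −y faces flush.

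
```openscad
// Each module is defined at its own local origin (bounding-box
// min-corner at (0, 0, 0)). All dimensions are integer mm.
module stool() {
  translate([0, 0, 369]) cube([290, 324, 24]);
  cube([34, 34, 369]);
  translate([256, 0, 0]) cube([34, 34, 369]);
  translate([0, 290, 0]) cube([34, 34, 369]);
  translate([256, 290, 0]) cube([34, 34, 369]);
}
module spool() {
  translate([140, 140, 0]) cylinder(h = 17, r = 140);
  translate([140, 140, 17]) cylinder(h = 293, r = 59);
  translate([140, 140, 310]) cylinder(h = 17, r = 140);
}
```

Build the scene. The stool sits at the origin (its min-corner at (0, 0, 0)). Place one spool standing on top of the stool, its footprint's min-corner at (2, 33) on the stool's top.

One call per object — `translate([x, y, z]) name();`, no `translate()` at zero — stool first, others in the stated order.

stool();
translate([2, 33, 393]) spool();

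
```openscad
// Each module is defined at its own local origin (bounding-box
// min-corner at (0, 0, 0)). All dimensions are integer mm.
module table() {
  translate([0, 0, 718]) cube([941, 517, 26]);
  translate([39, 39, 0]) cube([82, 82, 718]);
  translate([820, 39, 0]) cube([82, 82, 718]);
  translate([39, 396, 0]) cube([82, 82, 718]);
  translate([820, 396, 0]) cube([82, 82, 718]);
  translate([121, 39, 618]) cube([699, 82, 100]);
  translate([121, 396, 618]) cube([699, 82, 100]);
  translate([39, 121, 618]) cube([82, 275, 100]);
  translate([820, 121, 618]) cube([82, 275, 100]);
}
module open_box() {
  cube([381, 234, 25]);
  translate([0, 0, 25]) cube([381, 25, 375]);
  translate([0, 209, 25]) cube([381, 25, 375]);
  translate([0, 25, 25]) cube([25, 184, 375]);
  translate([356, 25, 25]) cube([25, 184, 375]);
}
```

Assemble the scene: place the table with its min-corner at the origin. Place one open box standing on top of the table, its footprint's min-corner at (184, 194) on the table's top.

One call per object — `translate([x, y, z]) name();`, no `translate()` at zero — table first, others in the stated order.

table();
translate([184, 194, 744]) open_box();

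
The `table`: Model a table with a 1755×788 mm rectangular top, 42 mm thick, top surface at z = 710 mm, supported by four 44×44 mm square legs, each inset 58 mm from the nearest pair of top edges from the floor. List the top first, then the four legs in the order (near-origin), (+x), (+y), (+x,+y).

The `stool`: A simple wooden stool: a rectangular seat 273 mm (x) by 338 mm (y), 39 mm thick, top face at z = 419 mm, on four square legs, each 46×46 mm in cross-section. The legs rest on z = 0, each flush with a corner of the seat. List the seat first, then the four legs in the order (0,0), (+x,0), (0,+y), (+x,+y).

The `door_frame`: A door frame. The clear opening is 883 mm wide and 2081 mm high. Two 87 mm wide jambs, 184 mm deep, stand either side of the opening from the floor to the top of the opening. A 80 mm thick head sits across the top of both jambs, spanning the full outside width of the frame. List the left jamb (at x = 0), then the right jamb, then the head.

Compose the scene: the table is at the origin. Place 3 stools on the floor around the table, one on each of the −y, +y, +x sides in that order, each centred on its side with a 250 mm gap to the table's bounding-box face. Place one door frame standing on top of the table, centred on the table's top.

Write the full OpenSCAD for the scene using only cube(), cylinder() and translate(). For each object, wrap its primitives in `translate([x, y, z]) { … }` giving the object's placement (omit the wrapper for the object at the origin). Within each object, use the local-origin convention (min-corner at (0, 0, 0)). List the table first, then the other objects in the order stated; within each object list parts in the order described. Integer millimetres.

translate([0, 0, 668]) cube([1755, 788, 42]);
translate([58, 58, 0]) cube([44, 44, 668]);
translate([1653, 58, 0]) cube([44, 44, 668]);
translate([58, 686, 0]) cube([44, 44, 668]);
translate([1653, 686, 0]) cube([44, 44, 668]);
translate([741, -588, 0]) {
  translate([0, 0, 380]) cube([273, 338, 39]);
  cube([46, 46, 380]);
  translate([227, 0, 0]) cube([46, 46, 380]);
  translate([0, 292, 0]) cube([46, 46, 380]);
  translate([227, 292, 0]) cube([46, 46, 380]);
}
translate([741, 1038, 0]) {
  translate([0, 0, 380]) cube([273, 338, 39]);
  cube([46, 46, 380]);
  translate([227, 0, 0]) cube([46, 46, 380]);
  translate([0, 292, 0]) cube([46, 46, 380]);
  translate([227, 292, 0]) cube([46, 46, 380]);
}
translate([2005, 225, 0]) {
  translate([0, 0, 380]) cube([273, 338, 39]);
  cube([46, 46, 380]);
  translate([227, 0, 0]) cube([46, 46, 380]);
  translate([0, 292, 0]) cube([46, 46, 380]);
  translate([227, 292, 0]) cube([46, 46, 380]);
}
translate([349, 302, 710]) {
  cube([87, 184, 2081]);
  translate([970, 0, 0]) cube([87, 184, 2081]);
  translate([0, 0, 2081]) cube([1057, 184, 80]);
}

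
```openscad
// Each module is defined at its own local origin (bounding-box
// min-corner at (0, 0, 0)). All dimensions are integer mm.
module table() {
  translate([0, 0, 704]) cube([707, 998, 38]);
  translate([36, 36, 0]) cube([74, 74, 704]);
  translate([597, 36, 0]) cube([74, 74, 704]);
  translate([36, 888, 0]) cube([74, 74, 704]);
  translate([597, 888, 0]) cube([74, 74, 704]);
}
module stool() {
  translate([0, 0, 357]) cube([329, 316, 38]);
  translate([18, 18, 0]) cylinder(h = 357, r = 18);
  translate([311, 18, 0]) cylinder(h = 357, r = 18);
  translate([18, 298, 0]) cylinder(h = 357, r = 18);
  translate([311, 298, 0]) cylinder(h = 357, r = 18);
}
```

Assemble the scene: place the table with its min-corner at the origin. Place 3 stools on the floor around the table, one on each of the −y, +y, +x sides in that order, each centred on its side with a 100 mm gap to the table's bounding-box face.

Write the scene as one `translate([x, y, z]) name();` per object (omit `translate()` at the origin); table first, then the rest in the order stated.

table();
translate([189, -416, 0]) stool();
translate([189, 1098, 0]) stool();
translate([807, 341, 0]) stool();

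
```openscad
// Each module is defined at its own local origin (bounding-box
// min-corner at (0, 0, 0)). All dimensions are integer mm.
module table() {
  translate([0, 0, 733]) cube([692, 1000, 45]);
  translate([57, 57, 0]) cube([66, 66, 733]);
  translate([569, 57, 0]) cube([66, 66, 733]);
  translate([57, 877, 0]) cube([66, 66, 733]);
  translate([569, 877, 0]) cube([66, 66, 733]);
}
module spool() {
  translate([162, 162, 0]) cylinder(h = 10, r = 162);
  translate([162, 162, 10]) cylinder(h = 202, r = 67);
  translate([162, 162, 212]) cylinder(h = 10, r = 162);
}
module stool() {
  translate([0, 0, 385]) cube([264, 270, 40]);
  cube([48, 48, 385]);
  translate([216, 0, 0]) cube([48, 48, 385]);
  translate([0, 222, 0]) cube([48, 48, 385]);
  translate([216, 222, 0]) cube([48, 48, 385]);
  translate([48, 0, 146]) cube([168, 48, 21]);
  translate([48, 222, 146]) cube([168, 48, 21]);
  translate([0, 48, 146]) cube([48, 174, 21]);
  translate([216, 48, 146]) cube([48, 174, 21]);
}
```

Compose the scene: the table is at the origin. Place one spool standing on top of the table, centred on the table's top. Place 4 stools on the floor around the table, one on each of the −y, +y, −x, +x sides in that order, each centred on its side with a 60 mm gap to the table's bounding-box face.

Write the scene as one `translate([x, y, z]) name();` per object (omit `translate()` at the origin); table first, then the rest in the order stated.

table();
translate([184, 338, 778]) spool();
translate([214, -330, 0]) stool();
translate([214, 1060, 0]) stool();
translate([-324, 365, 0]) stool();
translate([752, 365, 0]) stool();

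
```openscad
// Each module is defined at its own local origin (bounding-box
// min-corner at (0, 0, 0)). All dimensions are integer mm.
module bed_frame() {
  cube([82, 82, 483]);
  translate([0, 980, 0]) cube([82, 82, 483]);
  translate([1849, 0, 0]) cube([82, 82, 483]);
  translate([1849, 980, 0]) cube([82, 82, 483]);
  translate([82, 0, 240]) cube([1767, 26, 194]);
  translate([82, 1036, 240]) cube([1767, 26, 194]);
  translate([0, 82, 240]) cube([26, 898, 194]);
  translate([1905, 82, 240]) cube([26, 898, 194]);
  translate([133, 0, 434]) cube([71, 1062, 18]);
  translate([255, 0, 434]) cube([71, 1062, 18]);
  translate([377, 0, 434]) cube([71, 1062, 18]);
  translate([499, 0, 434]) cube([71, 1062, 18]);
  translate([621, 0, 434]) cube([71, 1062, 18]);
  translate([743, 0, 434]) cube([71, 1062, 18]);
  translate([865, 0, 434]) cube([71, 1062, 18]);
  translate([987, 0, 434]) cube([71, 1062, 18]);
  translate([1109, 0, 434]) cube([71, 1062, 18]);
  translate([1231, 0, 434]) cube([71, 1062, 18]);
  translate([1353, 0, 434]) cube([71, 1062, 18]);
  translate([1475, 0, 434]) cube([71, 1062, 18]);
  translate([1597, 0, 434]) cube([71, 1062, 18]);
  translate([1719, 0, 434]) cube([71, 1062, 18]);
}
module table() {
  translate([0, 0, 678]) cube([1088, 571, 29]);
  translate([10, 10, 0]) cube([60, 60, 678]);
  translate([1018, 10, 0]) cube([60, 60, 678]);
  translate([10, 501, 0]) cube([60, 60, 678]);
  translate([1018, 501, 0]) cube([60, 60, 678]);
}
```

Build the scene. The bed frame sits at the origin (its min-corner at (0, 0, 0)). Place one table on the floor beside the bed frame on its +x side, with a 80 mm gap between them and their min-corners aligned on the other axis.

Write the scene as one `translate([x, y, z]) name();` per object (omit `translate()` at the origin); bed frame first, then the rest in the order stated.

bed_frame();
translate([2011, 0, 0]) table();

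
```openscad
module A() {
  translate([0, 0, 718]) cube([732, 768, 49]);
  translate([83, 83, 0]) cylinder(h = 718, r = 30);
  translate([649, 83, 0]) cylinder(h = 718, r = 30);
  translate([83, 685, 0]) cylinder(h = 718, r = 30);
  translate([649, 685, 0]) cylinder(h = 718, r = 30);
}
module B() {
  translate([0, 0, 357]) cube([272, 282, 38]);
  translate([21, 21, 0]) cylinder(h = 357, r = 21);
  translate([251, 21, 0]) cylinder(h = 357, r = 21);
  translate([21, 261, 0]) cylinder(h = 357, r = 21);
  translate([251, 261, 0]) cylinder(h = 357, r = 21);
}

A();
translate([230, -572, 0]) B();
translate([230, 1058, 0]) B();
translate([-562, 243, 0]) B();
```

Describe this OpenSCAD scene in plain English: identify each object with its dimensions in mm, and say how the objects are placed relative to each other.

A is a table with a 732×768 mm rectangular top, 49 mm thick, top surface at z = 767 mm, supported by four round legs of 60 mm diameter, each leg's bounding box inset 53 mm from the nearest pair of top edges, running from the floor.

B is a simple wooden stool: a rectangular seat 272 mm (x) by 282 mm (y), 38 mm thick, top face at z = 395 mm, on four round legs, each 42 mm in diameter. The legs rest on z = 0, each leg's axis is inset half a diameter from the nearest pair of seat edges (so the leg's bounding box is flush with the corner).

Three stools sit around the table at the −y, +y, −x sides.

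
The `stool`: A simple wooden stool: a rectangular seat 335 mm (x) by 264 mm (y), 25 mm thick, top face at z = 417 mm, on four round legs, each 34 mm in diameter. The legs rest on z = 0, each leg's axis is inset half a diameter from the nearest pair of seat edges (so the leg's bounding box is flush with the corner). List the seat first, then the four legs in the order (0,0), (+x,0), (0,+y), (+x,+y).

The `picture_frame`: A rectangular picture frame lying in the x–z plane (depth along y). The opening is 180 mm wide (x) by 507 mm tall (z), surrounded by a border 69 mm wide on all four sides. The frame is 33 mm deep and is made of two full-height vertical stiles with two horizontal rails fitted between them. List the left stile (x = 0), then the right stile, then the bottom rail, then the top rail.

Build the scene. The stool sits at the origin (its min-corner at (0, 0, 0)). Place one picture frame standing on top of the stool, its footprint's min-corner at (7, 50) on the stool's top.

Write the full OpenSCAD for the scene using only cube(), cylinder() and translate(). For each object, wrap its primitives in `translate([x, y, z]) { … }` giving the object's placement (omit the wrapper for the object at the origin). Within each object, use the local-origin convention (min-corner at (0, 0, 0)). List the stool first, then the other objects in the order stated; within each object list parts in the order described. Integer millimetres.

translate([0, 0, 392]) cube([335, 264, 25]);
translate([17, 17, 0]) cylinder(h = 392, r = 17);
translate([318, 17, 0]) cylinder(h = 392, r = 17);
translate([17, 247, 0]) cylinder(h = 392, r = 17);
translate([318, 247, 0]) cylinder(h = 392, r = 17);
translate([7, 50, 417]) {
  cube([69, 33, 645]);
  translate([249, 0, 0]) cube([69, 33, 645]);
  translate([69, 0, 0]) cube([180, 33, 69]);
  translate([69, 0, 576]) cube([180, 33, 69]);
}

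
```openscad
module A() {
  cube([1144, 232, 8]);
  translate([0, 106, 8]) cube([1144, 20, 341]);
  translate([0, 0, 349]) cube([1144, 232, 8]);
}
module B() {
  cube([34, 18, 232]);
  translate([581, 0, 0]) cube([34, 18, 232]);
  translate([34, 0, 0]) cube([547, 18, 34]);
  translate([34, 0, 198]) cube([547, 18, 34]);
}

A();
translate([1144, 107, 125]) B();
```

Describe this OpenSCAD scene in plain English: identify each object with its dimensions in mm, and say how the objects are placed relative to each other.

A is an I-beam lying along x, 1144 mm long. Overall section height 357 mm. Two flanges 232 mm wide (y) and 8 mm thick, one on the floor and one at the top; a web 20 mm thick runs between them, centred on the flange width.

B is a picture frame with a 547×164 mm rectangular opening (x by z) and a uniform 34 mm border on every side. Frame depth is 18 mm along y. It is built from two vertical stiles running the full outside height and two horizontal rails spanning the gap between the stiles.

The picture frame is beside the I-beam with their tops flush at z = 357.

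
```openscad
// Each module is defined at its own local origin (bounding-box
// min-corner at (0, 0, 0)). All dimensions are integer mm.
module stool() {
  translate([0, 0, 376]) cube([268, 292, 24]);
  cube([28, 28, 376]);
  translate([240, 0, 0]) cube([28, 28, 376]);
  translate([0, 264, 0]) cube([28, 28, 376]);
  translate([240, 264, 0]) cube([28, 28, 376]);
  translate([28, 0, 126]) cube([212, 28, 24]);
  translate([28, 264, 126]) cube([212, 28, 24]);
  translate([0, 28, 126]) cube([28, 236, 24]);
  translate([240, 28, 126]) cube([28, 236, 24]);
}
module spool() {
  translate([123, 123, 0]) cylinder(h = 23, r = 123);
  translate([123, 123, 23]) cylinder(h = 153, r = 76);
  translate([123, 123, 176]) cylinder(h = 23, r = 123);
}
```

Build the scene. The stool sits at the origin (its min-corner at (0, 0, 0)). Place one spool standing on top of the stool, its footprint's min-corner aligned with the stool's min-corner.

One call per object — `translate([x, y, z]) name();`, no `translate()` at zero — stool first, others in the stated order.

stool();
translate([0, 0, 400]) spool();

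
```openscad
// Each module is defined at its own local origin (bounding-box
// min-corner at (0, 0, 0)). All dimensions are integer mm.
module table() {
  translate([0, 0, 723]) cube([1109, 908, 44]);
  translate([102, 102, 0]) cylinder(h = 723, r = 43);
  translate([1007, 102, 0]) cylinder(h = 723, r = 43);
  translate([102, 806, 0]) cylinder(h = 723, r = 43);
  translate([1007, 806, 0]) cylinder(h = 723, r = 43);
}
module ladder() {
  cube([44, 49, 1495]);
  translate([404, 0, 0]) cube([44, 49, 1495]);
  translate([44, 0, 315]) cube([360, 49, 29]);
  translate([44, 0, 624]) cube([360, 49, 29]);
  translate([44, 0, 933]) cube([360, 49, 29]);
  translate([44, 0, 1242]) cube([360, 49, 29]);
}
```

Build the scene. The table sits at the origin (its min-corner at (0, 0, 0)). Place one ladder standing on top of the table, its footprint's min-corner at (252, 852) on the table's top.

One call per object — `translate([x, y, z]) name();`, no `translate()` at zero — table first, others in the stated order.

table();
translate([252, 852, 767]) ladder();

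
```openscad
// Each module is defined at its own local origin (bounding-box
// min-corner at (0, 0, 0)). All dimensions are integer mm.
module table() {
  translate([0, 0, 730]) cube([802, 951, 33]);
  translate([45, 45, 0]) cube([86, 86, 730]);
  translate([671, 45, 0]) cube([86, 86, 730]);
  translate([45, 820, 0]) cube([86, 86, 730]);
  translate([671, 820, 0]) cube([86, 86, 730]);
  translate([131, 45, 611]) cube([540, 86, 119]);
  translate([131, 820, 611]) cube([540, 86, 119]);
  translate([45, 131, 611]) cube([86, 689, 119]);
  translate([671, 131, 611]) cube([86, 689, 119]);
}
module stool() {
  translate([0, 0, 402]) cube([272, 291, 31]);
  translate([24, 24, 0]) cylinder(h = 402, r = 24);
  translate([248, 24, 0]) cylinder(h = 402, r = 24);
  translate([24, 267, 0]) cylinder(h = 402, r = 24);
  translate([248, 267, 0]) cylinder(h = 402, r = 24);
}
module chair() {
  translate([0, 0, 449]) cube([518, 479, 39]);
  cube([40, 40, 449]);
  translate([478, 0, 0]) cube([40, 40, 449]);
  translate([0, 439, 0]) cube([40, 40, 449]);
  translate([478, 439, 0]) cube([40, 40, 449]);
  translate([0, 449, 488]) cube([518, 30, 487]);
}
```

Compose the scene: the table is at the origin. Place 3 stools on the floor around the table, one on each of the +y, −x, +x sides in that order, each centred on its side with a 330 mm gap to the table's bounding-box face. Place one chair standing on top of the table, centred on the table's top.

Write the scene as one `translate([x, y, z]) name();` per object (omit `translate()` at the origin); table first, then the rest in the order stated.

table();
translate([265, 1281, 0]) stool();
translate([-602, 330, 0]) stool();
translate([1132, 330, 0]) stool();
translate([142, 236, 763]) chair();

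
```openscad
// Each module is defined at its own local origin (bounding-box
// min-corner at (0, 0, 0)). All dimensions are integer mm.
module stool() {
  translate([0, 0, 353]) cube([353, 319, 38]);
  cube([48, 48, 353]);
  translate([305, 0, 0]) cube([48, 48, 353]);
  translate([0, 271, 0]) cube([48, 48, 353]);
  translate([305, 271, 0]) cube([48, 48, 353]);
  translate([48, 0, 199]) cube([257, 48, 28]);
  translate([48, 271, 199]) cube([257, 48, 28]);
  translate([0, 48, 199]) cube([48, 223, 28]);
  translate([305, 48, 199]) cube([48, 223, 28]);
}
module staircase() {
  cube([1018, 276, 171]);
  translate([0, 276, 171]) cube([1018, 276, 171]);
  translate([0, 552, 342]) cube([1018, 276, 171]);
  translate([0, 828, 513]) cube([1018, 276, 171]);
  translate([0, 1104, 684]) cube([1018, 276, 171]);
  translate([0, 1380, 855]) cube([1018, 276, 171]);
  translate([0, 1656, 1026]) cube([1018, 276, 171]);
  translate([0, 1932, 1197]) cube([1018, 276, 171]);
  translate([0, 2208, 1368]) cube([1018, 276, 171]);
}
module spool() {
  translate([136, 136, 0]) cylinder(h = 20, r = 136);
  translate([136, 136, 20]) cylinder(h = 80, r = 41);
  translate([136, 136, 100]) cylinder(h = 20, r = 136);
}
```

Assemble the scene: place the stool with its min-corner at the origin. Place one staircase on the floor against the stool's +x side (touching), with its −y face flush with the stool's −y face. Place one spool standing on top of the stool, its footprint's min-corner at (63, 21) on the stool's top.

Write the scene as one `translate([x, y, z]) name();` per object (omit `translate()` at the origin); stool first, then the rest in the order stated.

stool();
translate([353, 0, 0]) staircase();
translate([63, 21, 391]) spool();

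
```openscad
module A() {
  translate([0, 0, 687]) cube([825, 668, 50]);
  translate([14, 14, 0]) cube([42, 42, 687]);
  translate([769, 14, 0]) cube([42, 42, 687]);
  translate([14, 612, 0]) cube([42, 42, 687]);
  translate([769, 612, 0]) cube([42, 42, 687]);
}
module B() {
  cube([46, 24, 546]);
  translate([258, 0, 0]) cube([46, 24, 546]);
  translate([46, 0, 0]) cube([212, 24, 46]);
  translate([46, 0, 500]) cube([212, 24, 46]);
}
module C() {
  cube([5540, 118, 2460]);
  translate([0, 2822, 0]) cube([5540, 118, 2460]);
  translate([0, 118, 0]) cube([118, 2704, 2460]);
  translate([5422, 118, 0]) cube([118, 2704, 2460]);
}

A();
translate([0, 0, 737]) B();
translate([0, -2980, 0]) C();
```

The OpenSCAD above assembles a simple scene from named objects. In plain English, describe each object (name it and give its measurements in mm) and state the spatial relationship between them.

A is a rectangular dining table. The top is 825×668×50 mm with its upper surface at z = 737 mm. It stands on four 42×42 mm square legs, each inset 14 mm from the nearest pair of top edges, running from the floor to the underside of the top.

B is a rectangular picture frame lying in the x–z plane (depth along y). The opening is 212 mm wide (x) by 454 mm tall (z), surrounded by a border 46 mm wide on all four sides. The frame is 24 mm deep and is made of two full-height vertical stiles with two horizontal rails fitted between them.

C is a box-shaped house frame (walls only): outside footprint 5540×2940 mm, wall height 2460 mm, wall thickness 118 mm. The two y-facing walls run the full x-width; the two x-facing walls fit between the inner faces of the y-facing walls.

The picture frame is on top of the table. The house frame is on the floor beside the table on its −y side.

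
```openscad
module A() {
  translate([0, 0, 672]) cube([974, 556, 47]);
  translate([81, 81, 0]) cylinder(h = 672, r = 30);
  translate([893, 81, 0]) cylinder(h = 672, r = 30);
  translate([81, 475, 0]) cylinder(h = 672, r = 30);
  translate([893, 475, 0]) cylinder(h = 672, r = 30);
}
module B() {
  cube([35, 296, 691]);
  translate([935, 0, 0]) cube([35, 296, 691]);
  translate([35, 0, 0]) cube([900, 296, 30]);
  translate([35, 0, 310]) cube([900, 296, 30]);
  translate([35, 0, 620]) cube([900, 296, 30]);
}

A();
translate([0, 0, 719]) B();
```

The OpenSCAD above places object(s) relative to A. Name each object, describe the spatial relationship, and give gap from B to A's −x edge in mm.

The bookshelf's min-x is at 0; the table's min-x is 0; gap = 0 mm.

A is a table. B is a bookshelf. The bookshelf is on top of the table. The gap from the bookshelf to the table's −x edge is 0 mm.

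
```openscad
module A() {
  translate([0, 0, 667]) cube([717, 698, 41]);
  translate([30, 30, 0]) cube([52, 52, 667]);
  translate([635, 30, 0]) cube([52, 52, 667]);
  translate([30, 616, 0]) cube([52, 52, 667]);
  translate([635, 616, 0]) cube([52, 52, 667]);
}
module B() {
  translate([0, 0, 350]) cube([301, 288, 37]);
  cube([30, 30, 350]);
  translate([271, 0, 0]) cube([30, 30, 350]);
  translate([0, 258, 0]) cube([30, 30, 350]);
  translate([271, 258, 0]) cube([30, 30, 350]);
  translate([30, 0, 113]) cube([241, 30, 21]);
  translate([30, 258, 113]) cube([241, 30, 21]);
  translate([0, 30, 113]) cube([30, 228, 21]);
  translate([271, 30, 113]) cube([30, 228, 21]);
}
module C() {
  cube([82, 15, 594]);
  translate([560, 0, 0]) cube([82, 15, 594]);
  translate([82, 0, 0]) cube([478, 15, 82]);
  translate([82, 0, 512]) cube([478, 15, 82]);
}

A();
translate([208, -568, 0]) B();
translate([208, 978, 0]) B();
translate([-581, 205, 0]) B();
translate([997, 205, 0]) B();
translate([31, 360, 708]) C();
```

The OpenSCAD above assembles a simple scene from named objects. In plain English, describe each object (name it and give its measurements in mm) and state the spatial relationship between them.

A is a table with a 717×698 mm rectangular top, 41 mm thick, top surface at z = 708 mm, supported by four 52×52 mm square legs, each inset 30 mm from the nearest pair of top edges, running from the floor.

B is a four-legged stool. The seat is a 301×288×37 mm slab whose top surface is at z = 387 mm; four square legs, each 30×30 mm in cross-section, run from the floor (z = 0) to the underside of the seat, each flush with a corner of the seat. Four stretchers, 30 mm wide and 21 mm tall, connect adjacent legs with their undersides at z = 113 mm, each running between the inner faces of the legs it joins and aligned with the legs' outer faces on the other axis.

C is a picture frame with a 478×430 mm rectangular opening (x by z) and a uniform 82 mm border on every side. Frame depth is 15 mm along y. It is built from two vertical stiles running the full outside height and two horizontal rails spanning the gap between the stiles.

Four stools sit around the table at the −y, +y, −x, +x sides. The picture frame is on top of the table.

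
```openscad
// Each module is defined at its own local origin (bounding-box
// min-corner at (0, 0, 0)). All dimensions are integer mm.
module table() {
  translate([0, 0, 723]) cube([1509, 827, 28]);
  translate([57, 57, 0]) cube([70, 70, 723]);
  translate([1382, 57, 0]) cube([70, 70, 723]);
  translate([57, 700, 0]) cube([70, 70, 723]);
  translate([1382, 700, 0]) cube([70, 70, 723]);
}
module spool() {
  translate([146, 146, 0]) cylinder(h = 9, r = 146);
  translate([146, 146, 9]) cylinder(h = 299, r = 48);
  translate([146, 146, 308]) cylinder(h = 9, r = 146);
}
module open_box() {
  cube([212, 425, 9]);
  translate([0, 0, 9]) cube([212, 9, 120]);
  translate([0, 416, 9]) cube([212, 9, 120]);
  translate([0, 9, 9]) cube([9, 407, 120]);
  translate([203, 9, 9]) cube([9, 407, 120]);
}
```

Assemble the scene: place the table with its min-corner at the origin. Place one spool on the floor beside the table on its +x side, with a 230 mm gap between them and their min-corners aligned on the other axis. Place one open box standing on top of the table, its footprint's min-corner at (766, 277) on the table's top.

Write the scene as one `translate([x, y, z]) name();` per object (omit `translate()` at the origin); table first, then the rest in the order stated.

table();
translate([1739, 0, 0]) spool();
translate([766, 277, 751]) open_box();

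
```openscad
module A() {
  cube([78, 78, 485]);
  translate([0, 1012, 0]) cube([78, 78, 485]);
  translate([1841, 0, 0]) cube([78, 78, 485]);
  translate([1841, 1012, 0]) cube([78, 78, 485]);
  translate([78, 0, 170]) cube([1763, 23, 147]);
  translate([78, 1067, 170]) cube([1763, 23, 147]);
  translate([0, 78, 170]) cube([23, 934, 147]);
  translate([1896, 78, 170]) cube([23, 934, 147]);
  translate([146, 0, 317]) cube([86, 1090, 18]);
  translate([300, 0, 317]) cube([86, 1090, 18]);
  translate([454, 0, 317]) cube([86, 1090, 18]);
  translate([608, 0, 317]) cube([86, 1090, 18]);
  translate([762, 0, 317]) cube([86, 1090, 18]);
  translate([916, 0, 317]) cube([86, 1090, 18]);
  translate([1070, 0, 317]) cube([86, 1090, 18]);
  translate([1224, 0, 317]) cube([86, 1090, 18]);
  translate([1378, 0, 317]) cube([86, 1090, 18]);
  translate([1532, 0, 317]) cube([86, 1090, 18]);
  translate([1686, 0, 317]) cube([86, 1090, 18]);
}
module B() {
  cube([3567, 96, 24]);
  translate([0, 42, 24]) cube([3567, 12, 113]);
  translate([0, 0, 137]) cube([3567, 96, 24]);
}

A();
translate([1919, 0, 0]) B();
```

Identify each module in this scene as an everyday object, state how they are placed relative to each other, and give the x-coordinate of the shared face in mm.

A is a bed frame. B is an I-beam. The I-beam is against the bed frame's +x side, with their −y faces flush. The x-coordinate of the shared face is 1919 mm.

The bed frame's +x face and the I-beam's −x face are both at x = 1919 mm.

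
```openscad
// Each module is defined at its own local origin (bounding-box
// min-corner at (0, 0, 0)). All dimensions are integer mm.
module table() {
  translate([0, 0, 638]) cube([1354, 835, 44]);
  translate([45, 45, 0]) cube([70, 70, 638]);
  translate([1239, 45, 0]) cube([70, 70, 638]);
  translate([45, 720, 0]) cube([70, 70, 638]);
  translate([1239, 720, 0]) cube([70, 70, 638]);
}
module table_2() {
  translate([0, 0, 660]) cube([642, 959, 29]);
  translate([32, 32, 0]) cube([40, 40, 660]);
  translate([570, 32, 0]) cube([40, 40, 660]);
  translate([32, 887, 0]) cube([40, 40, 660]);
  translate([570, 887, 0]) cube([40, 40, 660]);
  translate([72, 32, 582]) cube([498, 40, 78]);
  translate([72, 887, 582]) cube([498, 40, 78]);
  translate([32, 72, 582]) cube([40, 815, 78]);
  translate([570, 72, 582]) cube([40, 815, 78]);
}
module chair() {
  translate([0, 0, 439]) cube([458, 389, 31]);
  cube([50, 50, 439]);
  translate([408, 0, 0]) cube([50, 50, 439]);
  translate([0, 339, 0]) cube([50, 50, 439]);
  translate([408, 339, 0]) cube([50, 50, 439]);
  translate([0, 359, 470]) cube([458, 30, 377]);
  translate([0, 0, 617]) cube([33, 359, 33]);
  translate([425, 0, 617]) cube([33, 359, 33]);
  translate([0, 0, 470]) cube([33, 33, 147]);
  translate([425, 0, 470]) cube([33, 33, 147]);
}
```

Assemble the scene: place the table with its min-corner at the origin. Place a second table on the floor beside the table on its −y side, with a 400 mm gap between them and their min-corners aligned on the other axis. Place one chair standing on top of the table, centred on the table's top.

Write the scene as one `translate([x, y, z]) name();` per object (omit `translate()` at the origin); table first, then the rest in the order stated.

table();
translate([0, -1359, 0]) table_2();
translate([448, 223, 682]) chair();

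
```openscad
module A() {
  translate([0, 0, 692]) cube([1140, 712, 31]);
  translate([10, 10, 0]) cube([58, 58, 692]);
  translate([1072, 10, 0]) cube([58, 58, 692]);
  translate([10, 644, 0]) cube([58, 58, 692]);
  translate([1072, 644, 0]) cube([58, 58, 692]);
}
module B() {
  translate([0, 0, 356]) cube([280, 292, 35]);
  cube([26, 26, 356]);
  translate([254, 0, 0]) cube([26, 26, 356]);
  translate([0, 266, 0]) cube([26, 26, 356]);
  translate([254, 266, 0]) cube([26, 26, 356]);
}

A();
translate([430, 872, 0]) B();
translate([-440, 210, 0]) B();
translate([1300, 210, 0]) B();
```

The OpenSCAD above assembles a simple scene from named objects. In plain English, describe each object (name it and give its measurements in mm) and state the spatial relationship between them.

A is a table with a 1140×712 mm rectangular top, 31 mm thick, top surface at z = 723 mm, supported by four 58×58 mm square legs, each inset 10 mm from the nearest pair of top edges, running from the floor.

B is a simple wooden stool: a rectangular seat 280 mm (x) by 292 mm (y), 35 mm thick, top face at z = 391 mm, on four square legs, each 26×26 mm in cross-section. The legs rest on z = 0, each flush with a corner of the seat.

Three stools sit around the table at the +y, −x, +x sides.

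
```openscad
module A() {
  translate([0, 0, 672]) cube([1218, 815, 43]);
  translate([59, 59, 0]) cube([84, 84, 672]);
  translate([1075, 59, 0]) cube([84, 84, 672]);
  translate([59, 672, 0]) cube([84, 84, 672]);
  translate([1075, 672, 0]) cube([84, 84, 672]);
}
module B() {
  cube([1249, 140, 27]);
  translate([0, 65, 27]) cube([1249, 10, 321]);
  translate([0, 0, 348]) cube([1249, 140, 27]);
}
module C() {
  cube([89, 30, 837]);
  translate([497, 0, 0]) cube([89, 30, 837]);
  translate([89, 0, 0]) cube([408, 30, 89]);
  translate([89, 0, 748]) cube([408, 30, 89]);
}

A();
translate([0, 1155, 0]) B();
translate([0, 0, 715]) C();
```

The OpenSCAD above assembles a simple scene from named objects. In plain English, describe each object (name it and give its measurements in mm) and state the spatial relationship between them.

A is a table with a 1218×815 mm rectangular top, 43 mm thick, top surface at z = 715 mm, supported by four 84×84 mm square legs, each inset 59 mm from the nearest pair of top edges, running from the floor.

B is an I-beam lying along x, 1249 mm long. Overall section height 375 mm. Two flanges 140 mm wide (y) and 27 mm thick, one on the floor and one at the top; a web 10 mm thick runs between them, centred on the flange width.

C is a picture frame with a 408×659 mm rectangular opening (x by z) and a uniform 89 mm border on every side. Frame depth is 30 mm along y. It is built from two vertical stiles running the full outside height and two horizontal rails spanning the gap between the stiles.

The I-beam is on the floor beside the table on its +y side. The picture frame is on top of the table.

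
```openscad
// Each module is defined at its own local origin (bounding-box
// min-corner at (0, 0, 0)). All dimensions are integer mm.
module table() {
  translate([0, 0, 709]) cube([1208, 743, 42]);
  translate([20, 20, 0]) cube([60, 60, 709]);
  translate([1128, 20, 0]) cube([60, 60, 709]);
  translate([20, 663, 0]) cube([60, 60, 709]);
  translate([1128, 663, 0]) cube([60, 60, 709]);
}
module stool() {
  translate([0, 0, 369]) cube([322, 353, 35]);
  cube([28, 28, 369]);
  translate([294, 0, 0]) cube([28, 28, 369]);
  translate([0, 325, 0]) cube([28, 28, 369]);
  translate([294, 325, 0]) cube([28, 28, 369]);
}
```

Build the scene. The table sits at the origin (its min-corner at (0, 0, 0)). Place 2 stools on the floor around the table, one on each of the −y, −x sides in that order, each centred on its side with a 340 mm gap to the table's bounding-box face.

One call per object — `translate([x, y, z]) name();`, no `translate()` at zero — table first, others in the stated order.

table();
translate([443, -693, 0]) stool();
translate([-662, 195, 0]) stool();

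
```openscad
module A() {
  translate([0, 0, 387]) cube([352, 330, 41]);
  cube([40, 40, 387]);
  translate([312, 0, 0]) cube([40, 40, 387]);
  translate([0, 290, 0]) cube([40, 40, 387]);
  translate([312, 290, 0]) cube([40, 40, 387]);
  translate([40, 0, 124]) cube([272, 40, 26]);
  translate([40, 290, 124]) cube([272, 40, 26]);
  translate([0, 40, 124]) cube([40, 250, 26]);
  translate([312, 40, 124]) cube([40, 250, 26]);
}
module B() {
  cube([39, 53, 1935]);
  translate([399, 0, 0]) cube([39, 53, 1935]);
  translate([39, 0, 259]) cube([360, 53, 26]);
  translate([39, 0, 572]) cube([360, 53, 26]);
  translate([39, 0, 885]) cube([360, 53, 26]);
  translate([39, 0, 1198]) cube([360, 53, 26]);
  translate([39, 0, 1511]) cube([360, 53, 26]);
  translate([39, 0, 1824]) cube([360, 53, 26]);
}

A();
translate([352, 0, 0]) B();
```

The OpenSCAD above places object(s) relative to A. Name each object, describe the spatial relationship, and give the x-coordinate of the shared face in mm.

The stool's +x face and the ladder's −x face are both at x = 352 mm.

A is a stool. B is a ladder. The ladder is against the stool's +x side, with their −y faces flush. The x-coordinate of the shared face is 352 mm.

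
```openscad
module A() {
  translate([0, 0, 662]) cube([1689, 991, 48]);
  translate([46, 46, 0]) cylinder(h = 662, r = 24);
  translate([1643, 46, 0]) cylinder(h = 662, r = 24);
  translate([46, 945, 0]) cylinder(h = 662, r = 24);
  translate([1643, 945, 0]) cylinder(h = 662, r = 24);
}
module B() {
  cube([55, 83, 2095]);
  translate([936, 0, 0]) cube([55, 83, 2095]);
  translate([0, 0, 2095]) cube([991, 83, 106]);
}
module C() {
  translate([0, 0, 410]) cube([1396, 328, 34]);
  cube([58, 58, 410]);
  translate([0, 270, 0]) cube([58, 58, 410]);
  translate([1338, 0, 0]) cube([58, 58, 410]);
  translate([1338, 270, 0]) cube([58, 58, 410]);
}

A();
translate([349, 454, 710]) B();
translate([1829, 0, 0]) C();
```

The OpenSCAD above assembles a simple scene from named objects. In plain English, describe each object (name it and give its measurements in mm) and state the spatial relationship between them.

A is a rectangular dining table. The top is 1689×991×48 mm with its upper surface at z = 710 mm. It stands on four round legs of 48 mm diameter, each leg's bounding box inset 22 mm from the nearest pair of top edges, running from the floor to the underside of the top.

B is a door frame. The clear opening is 881 mm wide and 2095 mm high. Two 55 mm wide jambs, 83 mm deep, stand either side of the opening from the floor to the top of the opening. A 106 mm thick head sits across the top of both jambs, spanning the full outside width of the frame.

C is a long wooden bench with a 1396 mm (x) × 328 mm (y) seat, 34 mm thick, its top surface 444 mm above the floor. Four 58 mm square legs at the seat corners, flush with the edges, run from z = 0 to the seat underside.

The door frame is on top of the table, centred. The bench is on the floor beside the table on its +x side.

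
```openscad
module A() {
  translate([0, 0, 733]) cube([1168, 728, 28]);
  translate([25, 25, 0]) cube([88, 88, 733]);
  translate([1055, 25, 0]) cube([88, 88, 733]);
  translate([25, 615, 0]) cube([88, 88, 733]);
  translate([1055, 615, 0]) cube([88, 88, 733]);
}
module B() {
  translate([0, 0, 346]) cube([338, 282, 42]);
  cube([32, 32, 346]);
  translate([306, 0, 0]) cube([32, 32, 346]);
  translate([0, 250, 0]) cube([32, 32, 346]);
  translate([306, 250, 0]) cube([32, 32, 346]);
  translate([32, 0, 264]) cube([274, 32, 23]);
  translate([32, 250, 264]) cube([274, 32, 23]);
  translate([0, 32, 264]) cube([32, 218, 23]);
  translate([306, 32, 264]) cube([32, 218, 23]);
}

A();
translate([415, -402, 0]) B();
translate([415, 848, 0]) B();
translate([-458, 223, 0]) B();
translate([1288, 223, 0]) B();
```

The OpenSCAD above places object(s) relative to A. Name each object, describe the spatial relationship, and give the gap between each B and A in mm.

Each stool's nearest face is 120 mm from the table's bounding box.

A is a table. B is a stool. Four stools sit around the table at the −y, +y, −x, +x sides. The gap between each stool and the table is 120 mm.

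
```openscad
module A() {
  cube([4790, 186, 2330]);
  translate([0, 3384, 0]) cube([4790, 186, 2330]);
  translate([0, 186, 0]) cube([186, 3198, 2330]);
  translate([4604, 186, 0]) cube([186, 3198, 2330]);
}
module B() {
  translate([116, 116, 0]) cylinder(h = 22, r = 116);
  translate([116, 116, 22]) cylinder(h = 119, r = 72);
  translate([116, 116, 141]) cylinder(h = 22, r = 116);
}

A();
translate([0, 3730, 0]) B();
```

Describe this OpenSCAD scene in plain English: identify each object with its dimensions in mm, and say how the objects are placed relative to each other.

A is the wall frame of a small rectangular building: four walls, each 2330 mm tall and 186 mm thick, enclosing a footprint 4790 mm (x) by 3570 mm (y) outside-to-outside, with no floor or roof. The front and back walls (the −y and +y sides) span the full width; the two side walls fit between them.

B is a spool: two coaxial disc flanges of radius 116 mm and thickness 22 mm, joined by a core cylinder of radius 72 mm and height 119 mm. The lower flange rests on z = 0 and the three cylinders share a vertical axis.

The spool is on the floor beside the house frame on its +y side.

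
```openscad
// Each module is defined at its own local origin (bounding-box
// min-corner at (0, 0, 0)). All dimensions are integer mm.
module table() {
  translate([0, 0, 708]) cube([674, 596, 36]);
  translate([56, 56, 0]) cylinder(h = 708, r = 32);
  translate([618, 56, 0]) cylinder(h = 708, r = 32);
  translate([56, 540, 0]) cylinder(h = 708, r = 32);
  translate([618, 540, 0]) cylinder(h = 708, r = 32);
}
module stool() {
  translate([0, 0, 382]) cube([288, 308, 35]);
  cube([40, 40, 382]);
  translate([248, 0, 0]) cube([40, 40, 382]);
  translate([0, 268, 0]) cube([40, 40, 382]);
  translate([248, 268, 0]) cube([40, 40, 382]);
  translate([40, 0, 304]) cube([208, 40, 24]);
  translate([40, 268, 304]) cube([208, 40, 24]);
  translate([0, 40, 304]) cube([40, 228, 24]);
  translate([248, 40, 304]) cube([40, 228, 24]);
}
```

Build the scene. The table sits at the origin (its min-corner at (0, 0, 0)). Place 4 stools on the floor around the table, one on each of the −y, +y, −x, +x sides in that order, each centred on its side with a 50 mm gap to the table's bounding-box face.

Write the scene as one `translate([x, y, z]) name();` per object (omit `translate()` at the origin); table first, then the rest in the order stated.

table();
translate([193, -358, 0]) stool();
translate([193, 646, 0]) stool();
translate([-338, 144, 0]) stool();
translate([724, 144, 0]) stool();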